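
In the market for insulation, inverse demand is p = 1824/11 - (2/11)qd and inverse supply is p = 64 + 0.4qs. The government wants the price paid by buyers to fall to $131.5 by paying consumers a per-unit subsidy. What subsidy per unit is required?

At a buyer price of 131.5, quantity demanded is 912 − 5.5·131.5 = 188.75.
Sellers supply 188.75 only when they receive ps = 64 + 0.4·188.75 = 139.5.
s = ps − pb = 139.5 − 131.5 = 8.

Required subsidy s = $8 per unit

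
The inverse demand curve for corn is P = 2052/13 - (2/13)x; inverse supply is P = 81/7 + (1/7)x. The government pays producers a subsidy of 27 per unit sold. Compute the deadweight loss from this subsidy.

Deadweight loss = 1228.5

Pre-subsidy: 2052/13 - (2/13)x = 81/7 + (1/7)x gives x* = 493 and P* = 82.
With the subsidy, sellers receive Ps = Pb + 27 for each unit, where Pb is the price buyers pay.
On the curves, Pb = 2052/13 - (2/13)x and Ps = 81/7 + (1/7)x; the wedge Ps − Pb = 27 gives 81/7 + (1/7)x − (2052/13 - (2/13)x) = 27, so x' = 584.
Then Pb = 2052/13 − (2/13)·584 = 68 and Ps = 81/7 + (1/7)·584 = 95.
The subsidy expands output by 584 − 493 = 91 past the efficient level; on those units the gap between marginal cost and willingness to pay runs from 0 up to 27.
DWL = ½ × 27 × 91 = 1228.5.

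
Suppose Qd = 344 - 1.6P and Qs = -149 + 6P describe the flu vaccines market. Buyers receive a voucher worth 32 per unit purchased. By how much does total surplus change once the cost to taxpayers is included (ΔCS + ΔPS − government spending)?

Net change in total surplus = -12288/19

Pre-subsidy: 344 - 1.6P = -149 + 6P gives P* = 2465/38, Q* = 4564/19.
With the rebate, buyers effectively pay Pb = Ps − 32, where Ps is the price sellers receive.
Demand in terms of Ps becomes Qd = 344 − 1.6(Ps − 32) = 395.2 - 1.6Ps. Setting this equal to supply: 395.2 - 1.6Ps = -149 + 6Ps, so Ps = 2721/38.
Buyers pay Pb = 2721/38 − 32 = 1505/38; Q' = -149 + 6·(2721/38) = 5332/19.
ΔCS = ½(4564/19 + 5332/19)(2465/38 − 1505/38) = 2375040/361; ΔPS = ½(4564/19 + 5332/19)(2721/38 − 2465/38) = 633344/361.
Government spending = 32 × 5332/19 = 170624/19.
Net change = 2375040/361 + 633344/361 − 170624/19 = -12288/19. The loss equals the DWL triangle ½·32·768/19.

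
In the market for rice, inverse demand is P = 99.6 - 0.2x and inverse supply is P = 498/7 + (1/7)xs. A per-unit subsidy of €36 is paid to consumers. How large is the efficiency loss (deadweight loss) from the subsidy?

Pre-subsidy: 99.6 - 0.2x = 498/7 + (1/7)x gives x* = 83 and P* = 83.
With the rebate, buyers effectively pay Pb = Ps − 36, where Ps is the price sellers receive.
On the curves, Pb = 99.6 - 0.2x and Ps = 498/7 + (1/7)x; the wedge Ps − Pb = 36 gives 498/7 + (1/7)x − (99.6 - 0.2x) = 36, so x' = 188.
Then Pb = 99.6 − 0.2·188 = 62 and Ps = 498/7 + (1/7)·188 = 98.
The subsidy expands output by 188 − 83 = 105 past the efficient level; on those units the gap between marginal cost and willingness to pay runs from 0 up to 36.
DWL = ½ × 36 × 105 = 1890.

Deadweight loss = €1890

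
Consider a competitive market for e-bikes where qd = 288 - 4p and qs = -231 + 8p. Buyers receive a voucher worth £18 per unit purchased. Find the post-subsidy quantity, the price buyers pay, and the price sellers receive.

q' = 163; buyers pay £31.25; sellers receive £49.25

Pre-subsidy: 288 - 4p = -231 + 8p gives p* = 43.25, q* = 115.
With the rebate, buyers effectively pay pb = ps − 18, where ps is the price sellers receive.
Demand in terms of ps becomes qd = 288 − 4(ps − 18) = 360 - 4ps. Setting this equal to supply: 360 - 4ps = -231 + 8ps, so ps = 49.25.
Buyers pay pb = 49.25 − 18 = 31.25; q' = -231 + 8·49.25 = 163.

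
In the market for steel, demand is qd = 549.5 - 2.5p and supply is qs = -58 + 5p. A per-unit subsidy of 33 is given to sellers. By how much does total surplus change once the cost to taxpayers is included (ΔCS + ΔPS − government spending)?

Pre-subsidy: 549.5 - 2.5p = -58 + 5p gives p* = 81, q* = 347.
With the subsidy, sellers receive ps = pb + 33 for each unit, where pb is the price buyers pay.
Supply in terms of pb becomes qs = -58 + 5(pb + 33) = 107 + 5pb. Setting this equal to demand: 549.5 - 2.5pb = 107 + 5pb, so pb = 59.
Sellers receive ps = 59 + 33 = 92; q' = 549.5 − 2.5·59 = 402.
ΔCS = ½(347 + 402)(81 − 59) = 8239; ΔPS = ½(347 + 402)(92 − 81) = 4119.5.
Government spending = 33 × 402 = 13266.
Net change = 8239 + 4119.5 − 13266 = -907.5. The loss equals the DWL triangle ½·33·55.

Net change in total surplus = -907.5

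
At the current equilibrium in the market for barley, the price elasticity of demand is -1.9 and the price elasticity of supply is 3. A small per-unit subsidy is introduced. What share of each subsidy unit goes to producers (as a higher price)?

For a small subsidy around the equilibrium, the benefit split depends on the relative slopes, which at a point are proportional to the elasticities.
Buyer share = εs/(εs + |εd|) = 3/(3 + 1.9) = 30/49; seller share = |εd|/(εs + |εd|) = 19/49.
So producers capture 19/49 of the subsidy.

Producer share = 19/49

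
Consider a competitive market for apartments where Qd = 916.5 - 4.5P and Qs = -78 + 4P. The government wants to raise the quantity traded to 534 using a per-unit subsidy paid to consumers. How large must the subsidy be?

At Q = 534, invert demand for the buyer price: Pb = (916.5 − 534)/4.5 = 85; invert supply for the seller price: Ps = (534 − (-78))/4 = 153.
The subsidy must fill the gap: s = Ps − Pb = 153 − 85 = 68.

Required subsidy s = 68 per unit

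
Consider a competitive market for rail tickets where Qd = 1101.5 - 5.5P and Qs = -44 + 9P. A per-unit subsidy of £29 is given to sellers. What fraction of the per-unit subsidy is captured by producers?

Pre-subsidy: 1101.5 - 5.5P = -44 + 9P gives P* = 79, Q* = 667.
With the subsidy, sellers receive Ps = Pb + 29 for each unit, where Pb is the price buyers pay.
Supply in terms of Pb becomes Qs = -44 + 9(Pb + 29) = 217 + 9Pb. Setting this equal to demand: 1101.5 - 5.5Pb = 217 + 9Pb, so Pb = 61.
Sellers receive Ps = 61 + 29 = 90; Q' = 1101.5 − 5.5·61 = 766.
Buyers' price falls by P* − Pb = 79 − 61 = 18; sellers' price rises by Ps − P* = 90 − 79 = 11.
So producers capture 11/29 = 11/29 of each unit of subsidy.

Producer share = 11/29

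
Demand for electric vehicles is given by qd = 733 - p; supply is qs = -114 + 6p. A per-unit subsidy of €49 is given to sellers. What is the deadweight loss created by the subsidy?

Deadweight loss = €1029

Pre-subsidy: 733 - p = -114 + 6p gives p* = 121, q* = 612.
With the subsidy, sellers receive ps = pb + 49 for each unit, where pb is the price buyers pay.
Supply in terms of pb becomes qs = -114 + 6(pb + 49) = 180 + 6pb. Setting this equal to demand: 733 - pb = 180 + 6pb, so pb = 79.
Sellers receive ps = 79 + 49 = 128; q' = 733 − 1·79 = 654.
The subsidy expands output by 654 − 612 = 42 past the efficient level; on those units the gap between marginal cost and willingness to pay runs from 0 up to 49.
DWL = ½ × 49 × 42 = 1029.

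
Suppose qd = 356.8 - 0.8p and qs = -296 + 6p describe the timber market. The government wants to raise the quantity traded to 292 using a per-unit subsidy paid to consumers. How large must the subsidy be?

At q = 292, invert demand for the buyer price: pb = (356.8 − 292)/0.8 = 81; invert supply for the seller price: ps = (292 − (-296))/6 = 98.
The subsidy must fill the gap: s = ps − pb = 98 − 81 = 17.

Required subsidy s = 17 per unit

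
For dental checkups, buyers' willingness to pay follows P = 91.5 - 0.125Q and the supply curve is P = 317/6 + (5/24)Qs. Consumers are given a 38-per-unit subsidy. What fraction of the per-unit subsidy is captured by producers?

Pre-subsidy: 91.5 - 0.125Q = 317/6 + (5/24)Q gives Q* = 116 and P* = 77.
With the rebate, buyers effectively pay Pb = Ps − 38, where Ps is the price sellers receive.
On the curves, Pb = 91.5 - 0.125Q and Ps = 317/6 + (5/24)Q; the wedge Ps − Pb = 38 gives 317/6 + (5/24)Q − (91.5 - 0.125Q) = 38, so Q' = 230.
Then Pb = 91.5 − 0.125·230 = 62.75 and Ps = 317/6 + (5/24)·230 = 100.75.
Buyers' price falls by P* − Pb = 77 − 62.75 = 14.25; sellers' price rises by Ps − P* = 100.75 − 77 = 23.75.
So producers capture 23.75/38 = 0.625 of each unit of subsidy.

Producer share = 0.625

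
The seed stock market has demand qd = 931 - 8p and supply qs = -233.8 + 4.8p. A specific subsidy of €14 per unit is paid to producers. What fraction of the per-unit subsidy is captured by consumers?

Consumer share = 0.375

Pre-subsidy: 931 - 8p = -233.8 + 4.8p gives p* = 91, q* = 203.
With the subsidy, sellers receive ps = pb + 14 for each unit, where pb is the price buyers pay.
Supply in terms of pb becomes qs = -233.8 + 4.8(pb + 14) = -166.6 + 4.8pb. Setting this equal to demand: 931 - 8pb = -166.6 + 4.8pb, so pb = 85.75.
Sellers receive ps = 85.75 + 14 = 99.75; q' = 931 − 8·85.75 = 245.
Buyers' price falls by p* − pb = 91 − 85.75 = 5.25; sellers' price rises by ps − p* = 99.75 − 91 = 8.75.
So consumers capture 5.25/14 = 0.375 of each unit of subsidy.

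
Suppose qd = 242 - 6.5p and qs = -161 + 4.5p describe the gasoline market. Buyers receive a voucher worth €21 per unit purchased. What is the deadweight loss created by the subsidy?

Deadweight loss = 51597/88

Pre-subsidy: 242 - 6.5p = -161 + 4.5p gives p* = 403/11, q* = 85/22.
With the rebate, buyers effectively pay pb = ps − 21, where ps is the price sellers receive.
Demand in terms of ps becomes qd = 242 − 6.5(ps − 21) = 378.5 - 6.5ps. Setting this equal to supply: 378.5 - 6.5ps = -161 + 4.5ps, so ps = 1079/22.
Buyers pay pb = 1079/22 − 21 = 617/22; q' = -161 + 4.5·(1079/22) = 2627/44.
The subsidy expands output by 2627/44 − 85/22 = 2457/44 past the efficient level; on those units the gap between marginal cost and willingness to pay runs from 0 up to 21.
DWL = ½ × 21 × 2457/44 = 51597/88.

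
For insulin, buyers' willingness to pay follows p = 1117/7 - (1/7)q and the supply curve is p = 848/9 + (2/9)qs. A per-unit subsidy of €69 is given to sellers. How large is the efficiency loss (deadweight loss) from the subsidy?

Pre-subsidy: 1117/7 - (1/7)q = 848/9 + (2/9)q gives q* = 179 and p* = 134.
With the subsidy, sellers receive ps = pb + 69 for each unit, where pb is the price buyers pay.
On the curves, pb = 1117/7 - (1/7)q and ps = 848/9 + (2/9)q; the wedge ps − pb = 69 gives 848/9 + (2/9)q − (1117/7 - (1/7)q) = 69, so q' = 368.
Then pb = 1117/7 − (1/7)·368 = 107 and ps = 848/9 + (2/9)·368 = 176.
The subsidy expands output by 368 − 179 = 189 past the efficient level; on those units the gap between marginal cost and willingness to pay runs from 0 up to 69.
DWL = ½ × 69 × 189 = 6520.5.

Deadweight loss = €6520.5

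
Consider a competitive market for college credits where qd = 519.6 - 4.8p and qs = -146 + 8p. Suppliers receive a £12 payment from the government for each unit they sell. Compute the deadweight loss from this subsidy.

Deadweight loss = £216

Pre-subsidy: 519.6 - 4.8p = -146 + 8p gives p* = 52, q* = 270.
With the subsidy, sellers receive ps = pb + 12 for each unit, where pb is the price buyers pay.
Supply in terms of pb becomes qs = -146 + 8(pb + 12) = -50 + 8pb. Setting this equal to demand: 519.6 - 4.8pb = -50 + 8pb, so pb = 44.5.
Sellers receive ps = 44.5 + 12 = 56.5; q' = 519.6 − 4.8·44.5 = 306.
The subsidy expands output by 306 − 270 = 36 past the efficient level; on those units the gap between marginal cost and willingness to pay runs from 0 up to 12.
DWL = ½ × 12 × 36 = 216.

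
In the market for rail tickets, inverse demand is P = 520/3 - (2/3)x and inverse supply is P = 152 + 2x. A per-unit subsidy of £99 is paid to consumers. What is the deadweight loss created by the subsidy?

Pre-subsidy: 520/3 - (2/3)x = 152 + 2x gives x* = 8 and P* = 168.
With the rebate, buyers effectively pay Pb = Ps − 99, where Ps is the price sellers receive.
On the curves, Pb = 520/3 - (2/3)x and Ps = 152 + 2x; the wedge Ps − Pb = 99 gives 152 + 2x − (520/3 - (2/3)x) = 99, so x' = 45.125.
Then Pb = 520/3 − (2/3)·45.125 = 143.25 and Ps = 152 + 2·45.125 = 242.25.
The subsidy expands output by 45.125 − 8 = 37.125 past the efficient level; on those units the gap between marginal cost and willingness to pay runs from 0 up to 99.
DWL = ½ × 99 × 37.125 = 1837.6875.

Deadweight loss = £1837.6875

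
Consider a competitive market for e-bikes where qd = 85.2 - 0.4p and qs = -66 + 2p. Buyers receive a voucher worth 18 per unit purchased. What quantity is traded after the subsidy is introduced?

Pre-subsidy: 85.2 - 0.4p = -66 + 2p gives p* = 63, q* = 60.
With the rebate, buyers effectively pay pb = ps − 18, where ps is the price sellers receive.
Demand in terms of ps becomes qd = 85.2 − 0.4(ps − 18) = 92.4 - 0.4ps. Setting this equal to supply: 92.4 - 0.4ps = -66 + 2ps, so ps = 66.
Buyers pay pb = 66 − 18 = 48; q' = -66 + 2·66 = 66.

q' = 66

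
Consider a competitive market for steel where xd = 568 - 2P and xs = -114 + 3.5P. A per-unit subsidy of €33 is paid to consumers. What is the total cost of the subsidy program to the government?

Pre-subsidy: 568 - 2P = -114 + 3.5P gives P* = 124, x* = 320.
With the rebate, buyers effectively pay Pb = Ps − 33, where Ps is the price sellers receive.
Demand in terms of Ps becomes xd = 568 − 2(Ps − 33) = 634 - 2Ps. Setting this equal to supply: 634 - 2Ps = -114 + 3.5Ps, so Ps = 136.
Buyers pay Pb = 136 − 33 = 103; x' = -114 + 3.5·136 = 362.
Government outlay = subsidy × quantity = 33 × 362 = 11946.

Government cost = €11946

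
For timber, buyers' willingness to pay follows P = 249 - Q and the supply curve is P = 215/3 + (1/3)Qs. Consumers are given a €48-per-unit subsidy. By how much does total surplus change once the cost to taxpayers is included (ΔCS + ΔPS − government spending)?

Pre-subsidy: 249 - Q = 215/3 + (1/3)Q gives Q* = 133 and P* = 116.
With the rebate, buyers effectively pay Pb = Ps − 48, where Ps is the price sellers receive.
On the curves, Pb = 249 - Q and Ps = 215/3 + (1/3)Q; the wedge Ps − Pb = 48 gives 215/3 + (1/3)Q − (249 - Q) = 48, so Q' = 169.
Then Pb = 249 − 1·169 = 80 and Ps = 215/3 + (1/3)·169 = 128.
ΔCS = ½(133 + 169)(116 − 80) = 5436; ΔPS = ½(133 + 169)(128 − 116) = 1812.
Government spending = 48 × 169 = 8112.
Net change = 5436 + 1812 − 8112 = -864. The loss equals the DWL triangle ½·48·36.

Net change in total surplus = -€864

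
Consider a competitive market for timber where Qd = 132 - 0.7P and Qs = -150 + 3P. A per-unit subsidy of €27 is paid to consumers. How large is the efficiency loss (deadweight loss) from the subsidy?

Deadweight loss = 15309/74

Pre-subsidy: 132 - 0.7P = -150 + 3P gives P* = 2820/37, Q* = 2910/37.
With the rebate, buyers effectively pay Pb = Ps − 27, where Ps is the price sellers receive.
Demand in terms of Ps becomes Qd = 132 − 0.7(Ps − 27) = 150.9 - 0.7Ps. Setting this equal to supply: 150.9 - 0.7Ps = -150 + 3Ps, so Ps = 3009/37.
Buyers pay Pb = 3009/37 − 27 = 2010/37; Q' = -150 + 3·(3009/37) = 3477/37.
The subsidy expands output by 3477/37 − 2910/37 = 567/37 past the efficient level; on those units the gap between marginal cost and willingness to pay runs from 0 up to 27.
DWL = ½ × 27 × 567/37 = 15309/74.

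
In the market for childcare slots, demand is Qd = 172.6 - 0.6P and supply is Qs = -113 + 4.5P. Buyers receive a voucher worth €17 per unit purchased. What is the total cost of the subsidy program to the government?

Government cost = €2516

Pre-subsidy: 172.6 - 0.6P = -113 + 4.5P gives P* = 56, Q* = 139.
With the rebate, buyers effectively pay Pb = Ps − 17, where Ps is the price sellers receive.
Demand in terms of Ps becomes Qd = 172.6 − 0.6(Ps − 17) = 182.8 - 0.6Ps. Setting this equal to supply: 182.8 - 0.6Ps = -113 + 4.5Ps, so Ps = 58.
Buyers pay Pb = 58 − 17 = 41; Q' = -113 + 4.5·58 = 148.
Government outlay = subsidy × quantity = 17 × 148 = 2516.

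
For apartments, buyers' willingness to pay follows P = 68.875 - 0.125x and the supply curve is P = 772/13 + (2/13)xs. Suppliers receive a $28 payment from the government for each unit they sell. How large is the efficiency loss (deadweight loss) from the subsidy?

Deadweight loss = 40768/29

Pre-subsidy: 68.875 - 0.125x = 772/13 + (2/13)x gives x* = 987/29 and P* = 1874/29.
With the subsidy, sellers receive Ps = Pb + 28 for each unit, where Pb is the price buyers pay.
On the curves, Pb = 68.875 - 0.125x and Ps = 772/13 + (2/13)x; the wedge Ps − Pb = 28 gives 772/13 + (2/13)x − (68.875 - 0.125x) = 28, so x' = 3899/29.
Then Pb = 68.875 − 0.125·(3899/29) = 1510/29 and Ps = 772/13 + (2/13)·(3899/29) = 2322/29.
The subsidy expands output by 3899/29 − 987/29 = 2912/29 past the efficient level; on those units the gap between marginal cost and willingness to pay runs from 0 up to 28.
DWL = ½ × 28 × 2912/29 = 40768/29.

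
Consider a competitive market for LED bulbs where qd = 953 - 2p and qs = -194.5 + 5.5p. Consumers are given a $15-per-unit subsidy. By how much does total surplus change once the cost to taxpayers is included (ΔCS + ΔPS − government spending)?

Pre-subsidy: 953 - 2p = -194.5 + 5.5p gives p* = 153, q* = 647.
With the rebate, buyers effectively pay pb = ps − 15, where ps is the price sellers receive.
Demand in terms of ps becomes qd = 953 − 2(ps − 15) = 983 - 2ps. Setting this equal to supply: 983 - 2ps = -194.5 + 5.5ps, so ps = 157.
Buyers pay pb = 157 − 15 = 142; q' = -194.5 + 5.5·157 = 669.
ΔCS = ½(647 + 669)(153 − 142) = 7238; ΔPS = ½(647 + 669)(157 − 153) = 2632.
Government spending = 15 × 669 = 10035.
Net change = 7238 + 2632 − 10035 = -165. The loss equals the DWL triangle ½·15·22.

Net change in total surplus = -$165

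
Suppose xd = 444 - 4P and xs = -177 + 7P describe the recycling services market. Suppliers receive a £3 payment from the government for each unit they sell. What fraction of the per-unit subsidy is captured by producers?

Producer share = 4/11

Pre-subsidy: 444 - 4P = -177 + 7P gives P* = 621/11, x* = 2400/11.
With the subsidy, sellers receive Ps = Pb + 3 for each unit, where Pb is the price buyers pay.
Supply in terms of Pb becomes xs = -177 + 7(Pb + 3) = -156 + 7Pb. Setting this equal to demand: 444 - 4Pb = -156 + 7Pb, so Pb = 600/11.
Sellers receive Ps = 600/11 + 3 = 633/11; x' = 444 − 4·(600/11) = 2484/11.
Buyers' price falls by P* − Pb = 621/11 − 600/11 = 21/11; sellers' price rises by Ps − P* = 633/11 − 621/11 = 12/11.
So producers capture (12/11)/3 = 4/11 of each unit of subsidy.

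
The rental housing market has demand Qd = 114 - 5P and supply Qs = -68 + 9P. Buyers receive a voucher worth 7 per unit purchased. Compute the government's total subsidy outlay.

Pre-subsidy: 114 - 5P = -68 + 9P gives P* = 13, Q* = 49.
With the rebate, buyers effectively pay Pb = Ps − 7, where Ps is the price sellers receive.
Demand in terms of Ps becomes Qd = 114 − 5(Ps − 7) = 149 - 5Ps. Setting this equal to supply: 149 - 5Ps = -68 + 9Ps, so Ps = 15.5.
Buyers pay Pb = 15.5 − 7 = 8.5; Q' = -68 + 9·15.5 = 71.5.
Government outlay = subsidy × quantity = 7 × 71.5 = 500.5.

Government cost = 500.5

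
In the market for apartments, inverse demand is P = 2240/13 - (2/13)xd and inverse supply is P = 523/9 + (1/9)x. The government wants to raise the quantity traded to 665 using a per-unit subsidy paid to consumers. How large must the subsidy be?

At x = 665, from the demand curve buyers pay Pb = 2240/13 − (2/13)·665 = 70; from the supply curve sellers need Ps = 523/9 + (1/9)·665 = 132.
The subsidy must fill the gap: s = Ps − Pb = 132 − 70 = 62.

Required subsidy s = 62 per unit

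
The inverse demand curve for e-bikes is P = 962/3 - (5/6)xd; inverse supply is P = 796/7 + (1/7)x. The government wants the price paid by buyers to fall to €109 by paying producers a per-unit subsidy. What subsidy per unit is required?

At a buyer price of 109, quantity demanded is 384.8 − 1.2·109 = 254.
Sellers supply 254 only when they receive Ps = 796/7 + (1/7)·254 = 150.
s = Ps − Pb = 150 − 109 = 41.

Required subsidy s = €41 per unit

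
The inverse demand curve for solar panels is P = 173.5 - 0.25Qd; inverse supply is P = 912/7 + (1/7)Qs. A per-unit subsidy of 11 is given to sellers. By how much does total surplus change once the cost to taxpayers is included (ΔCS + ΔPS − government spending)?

Net change in total surplus = -154

Pre-subsidy: 173.5 - 0.25Q = 912/7 + (1/7)Q gives Q* = 110 and P* = 146.
With the subsidy, sellers receive Ps = Pb + 11 for each unit, where Pb is the price buyers pay.
On the curves, Pb = 173.5 - 0.25Q and Ps = 912/7 + (1/7)Q; the wedge Ps − Pb = 11 gives 912/7 + (1/7)Q − (173.5 - 0.25Q) = 11, so Q' = 138.
Then Pb = 173.5 − 0.25·138 = 139 and Ps = 912/7 + (1/7)·138 = 150.
ΔCS = ½(110 + 138)(146 − 139) = 868; ΔPS = ½(110 + 138)(150 − 146) = 496.
Government spending = 11 × 138 = 1518.
Net change = 868 + 496 − 1518 = -154. The loss equals the DWL triangle ½·11·28.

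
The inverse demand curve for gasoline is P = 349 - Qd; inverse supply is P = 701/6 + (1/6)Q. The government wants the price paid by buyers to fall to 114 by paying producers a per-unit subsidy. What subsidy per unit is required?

Required subsidy s = 42 per unit

At a buyer price of 114, quantity demanded is 349 − 1·114 = 235.
Sellers supply 235 only when they receive Ps = 701/6 + (1/6)·235 = 156.
s = Ps − Pb = 156 − 114 = 42.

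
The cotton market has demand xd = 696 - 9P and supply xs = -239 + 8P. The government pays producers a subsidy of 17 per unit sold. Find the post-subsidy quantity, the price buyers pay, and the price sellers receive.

Pre-subsidy: 696 - 9P = -239 + 8P gives P* = 55, x* = 201.
With the subsidy, sellers receive Ps = Pb + 17 for each unit, where Pb is the price buyers pay.
Supply in terms of Pb becomes xs = -239 + 8(Pb + 17) = -103 + 8Pb. Setting this equal to demand: 696 - 9Pb = -103 + 8Pb, so Pb = 47.
Sellers receive Ps = 47 + 17 = 64; x' = 696 − 9·47 = 273.

x' = 273; buyers pay 47; sellers receive 64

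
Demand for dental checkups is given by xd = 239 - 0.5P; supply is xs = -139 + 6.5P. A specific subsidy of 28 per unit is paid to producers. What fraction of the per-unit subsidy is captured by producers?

Producer share = 1/14

Pre-subsidy: 239 - 0.5P = -139 + 6.5P gives P* = 54, x* = 212.
With the subsidy, sellers receive Ps = Pb + 28 for each unit, where Pb is the price buyers pay.
Supply in terms of Pb becomes xs = -139 + 6.5(Pb + 28) = 43 + 6.5Pb. Setting this equal to demand: 239 - 0.5Pb = 43 + 6.5Pb, so Pb = 28.
Sellers receive Ps = 28 + 28 = 56; x' = 239 − 0.5·28 = 225.
Buyers' price falls by P* − Pb = 54 − 28 = 26; sellers' price rises by Ps − P* = 56 − 54 = 2.
So producers capture 2/28 = 1/14 of each unit of subsidy.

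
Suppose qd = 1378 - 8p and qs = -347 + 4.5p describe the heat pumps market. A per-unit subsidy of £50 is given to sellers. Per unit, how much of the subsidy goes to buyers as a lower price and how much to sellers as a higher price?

Pre-subsidy: 1378 - 8p = -347 + 4.5p gives p* = 138, q* = 274.
With the subsidy, sellers receive ps = pb + 50 for each unit, where pb is the price buyers pay.
Supply in terms of pb becomes qs = -347 + 4.5(pb + 50) = -122 + 4.5pb. Setting this equal to demand: 1378 - 8pb = -122 + 4.5pb, so pb = 120.
Sellers receive ps = 120 + 50 = 170; q' = 1378 − 8·120 = 418.
Buyers' price falls by p* − pb = 138 − 120 = 18; sellers' price rises by ps − p* = 170 − 138 = 32.

Buyers gain £18 per unit; sellers gain £32 per unit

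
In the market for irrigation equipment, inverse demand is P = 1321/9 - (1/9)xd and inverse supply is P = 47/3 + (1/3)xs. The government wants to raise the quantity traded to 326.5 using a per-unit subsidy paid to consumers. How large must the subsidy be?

Required subsidy s = 14 per unit

At x = 326.5, from the demand curve buyers pay Pb = 1321/9 − (1/9)·326.5 = 110.5; from the supply curve sellers need Ps = 47/3 + (1/3)·326.5 = 124.5.
The subsidy must fill the gap: s = Ps − Pb = 124.5 − 110.5 = 14.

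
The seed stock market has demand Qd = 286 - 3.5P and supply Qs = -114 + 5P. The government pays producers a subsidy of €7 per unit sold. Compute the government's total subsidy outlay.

Government cost = 16149/17

Pre-subsidy: 286 - 3.5P = -114 + 5P gives P* = 800/17, Q* = 2062/17.
With the subsidy, sellers receive Ps = Pb + 7 for each unit, where Pb is the price buyers pay.
Supply in terms of Pb becomes Qs = -114 + 5(Pb + 7) = -79 + 5Pb. Setting this equal to demand: 286 - 3.5Pb = -79 + 5Pb, so Pb = 730/17.
Sellers receive Ps = 730/17 + 7 = 849/17; Q' = 286 − 3.5·(730/17) = 2307/17.
Government outlay = subsidy × quantity = 7 × 2307/17 = 16149/17.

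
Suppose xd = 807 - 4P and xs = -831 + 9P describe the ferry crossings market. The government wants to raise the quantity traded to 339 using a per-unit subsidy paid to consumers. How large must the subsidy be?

At x = 339, invert demand for the buyer price: Pb = (807 − 339)/4 = 117; invert supply for the seller price: Ps = (339 − (-831))/9 = 130.
The subsidy must fill the gap: s = Ps − Pb = 130 − 117 = 13.

Required subsidy s = 13 per unit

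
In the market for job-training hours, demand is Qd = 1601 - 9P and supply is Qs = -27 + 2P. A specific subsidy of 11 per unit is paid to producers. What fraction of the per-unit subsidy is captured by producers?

Pre-subsidy: 1601 - 9P = -27 + 2P gives P* = 148, Q* = 269.
With the subsidy, sellers receive Ps = Pb + 11 for each unit, where Pb is the price buyers pay.
Supply in terms of Pb becomes Qs = -27 + 2(Pb + 11) = -5 + 2Pb. Setting this equal to demand: 1601 - 9Pb = -5 + 2Pb, so Pb = 146.
Sellers receive Ps = 146 + 11 = 157; Q' = 1601 − 9·146 = 287.
Buyers' price falls by P* − Pb = 148 − 146 = 2; sellers' price rises by Ps − P* = 157 − 148 = 9.
So producers capture 9/11 = 9/11 of each unit of subsidy.

Producer share = 9/11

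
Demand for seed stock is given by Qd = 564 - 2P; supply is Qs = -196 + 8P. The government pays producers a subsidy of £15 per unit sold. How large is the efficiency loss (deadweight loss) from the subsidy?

Deadweight loss = £180

Pre-subsidy: 564 - 2P = -196 + 8P gives P* = 76, Q* = 412.
With the subsidy, sellers receive Ps = Pb + 15 for each unit, where Pb is the price buyers pay.
Supply in terms of Pb becomes Qs = -196 + 8(Pb + 15) = -76 + 8Pb. Setting this equal to demand: 564 - 2Pb = -76 + 8Pb, so Pb = 64.
Sellers receive Ps = 64 + 15 = 79; Q' = 564 − 2·64 = 436.
The subsidy expands output by 436 − 412 = 24 past the efficient level; on those units the gap between marginal cost and willingness to pay runs from 0 up to 15.
DWL = ½ × 15 × 24 = 180.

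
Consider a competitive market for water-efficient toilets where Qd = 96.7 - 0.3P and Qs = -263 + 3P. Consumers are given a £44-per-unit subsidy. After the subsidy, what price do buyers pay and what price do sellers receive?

Buyers pay £69; sellers receive £113

Pre-subsidy: 96.7 - 0.3P = -263 + 3P gives P* = 109, Q* = 64.
With the rebate, buyers effectively pay Pb = Ps − 44, where Ps is the price sellers receive.
Demand in terms of Ps becomes Qd = 96.7 − 0.3(Ps − 44) = 109.9 - 0.3Ps. Setting this equal to supply: 109.9 - 0.3Ps = -263 + 3Ps, so Ps = 113.
Buyers pay Pb = 113 − 44 = 69; Q' = -263 + 3·113 = 76.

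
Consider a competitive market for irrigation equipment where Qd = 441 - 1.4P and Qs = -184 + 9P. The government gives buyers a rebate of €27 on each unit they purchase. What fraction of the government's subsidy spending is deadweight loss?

Pre-subsidy: 441 - 1.4P = -184 + 9P gives P* = 3125/52, Q* = 18557/52.
With the rebate, buyers effectively pay Pb = Ps − 27, where Ps is the price sellers receive.
Demand in terms of Ps becomes Qd = 441 − 1.4(Ps − 27) = 478.8 - 1.4Ps. Setting this equal to supply: 478.8 - 1.4Ps = -184 + 9Ps, so Ps = 1657/26.
Buyers pay Pb = 1657/26 − 27 = 955/26; Q' = -184 + 9·(1657/26) = 10129/26.
ΔCS = ½(18557/52 + 10129/26)(3125/52 − 955/26) = 47160225/5408; ΔPS = ½(18557/52 + 10129/26)(1657/26 − 3125/52) = 7336035/5408.
Government spending = 27 × 10129/26 = 273483/26.
DWL = ½ × 27 × (10129/26 − 18557/52) = 45927/104; fraction = (45927/104) / (273483/26) = 243/5788.

DWL / government spending = 243/5788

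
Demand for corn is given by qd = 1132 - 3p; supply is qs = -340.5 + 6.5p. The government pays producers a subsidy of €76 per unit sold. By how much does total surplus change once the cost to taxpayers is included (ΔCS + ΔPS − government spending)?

Pre-subsidy: 1132 - 3p = -340.5 + 6.5p gives p* = 155, q* = 667.
With the subsidy, sellers receive ps = pb + 76 for each unit, where pb is the price buyers pay.
Supply in terms of pb becomes qs = -340.5 + 6.5(pb + 76) = 153.5 + 6.5pb. Setting this equal to demand: 1132 - 3pb = 153.5 + 6.5pb, so pb = 103.
Sellers receive ps = 103 + 76 = 179; q' = 1132 − 3·103 = 823.
ΔCS = ½(667 + 823)(155 − 103) = 38740; ΔPS = ½(667 + 823)(179 − 155) = 17880.
Government spending = 76 × 823 = 62548.
Net change = 38740 + 17880 − 62548 = -5928. The loss equals the DWL triangle ½·76·156.

Net change in total surplus = -€5928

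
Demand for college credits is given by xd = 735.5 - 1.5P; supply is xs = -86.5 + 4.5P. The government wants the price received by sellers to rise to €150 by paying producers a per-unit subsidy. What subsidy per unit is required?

At a seller price of 150, quantity supplied is -86.5 + 4.5·150 = 588.5.
Buyers absorb 588.5 only when they pay Pb with 735.5 − 1.5·Pb = 588.5, i.e. Pb = 98.
s = Ps − Pb = 150 − 98 = 52.

Required subsidy s = €52 per unit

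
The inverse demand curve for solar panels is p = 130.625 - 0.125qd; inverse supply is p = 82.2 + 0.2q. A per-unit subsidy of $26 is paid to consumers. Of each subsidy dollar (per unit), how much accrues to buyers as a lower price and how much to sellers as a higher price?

Pre-subsidy: 130.625 - 0.125q = 82.2 + 0.2q gives q* = 149 and p* = 112.
With the rebate, buyers effectively pay pb = ps − 26, where ps is the price sellers receive.
On the curves, pb = 130.625 - 0.125q and ps = 82.2 + 0.2q; the wedge ps − pb = 26 gives 82.2 + 0.2q − (130.625 - 0.125q) = 26, so q' = 229.
Then pb = 130.625 − 0.125·229 = 102 and ps = 82.2 + 0.2·229 = 128.
Buyers' price falls by p* − pb = 112 − 102 = 10; sellers' price rises by ps − p* = 128 − 112 = 16.

Buyers gain $10 per unit; sellers gain $16 per unit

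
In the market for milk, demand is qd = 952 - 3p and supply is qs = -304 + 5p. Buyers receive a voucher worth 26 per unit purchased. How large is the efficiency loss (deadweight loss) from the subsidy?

Deadweight loss = 633.75

Pre-subsidy: 952 - 3p = -304 + 5p gives p* = 157, q* = 481.
With the rebate, buyers effectively pay pb = ps − 26, where ps is the price sellers receive.
Demand in terms of ps becomes qd = 952 − 3(ps − 26) = 1030 - 3ps. Setting this equal to supply: 1030 - 3ps = -304 + 5ps, so ps = 166.75.
Buyers pay pb = 166.75 − 26 = 140.75; q' = -304 + 5·166.75 = 529.75.
The subsidy expands output by 529.75 − 481 = 48.75 past the efficient level; on those units the gap between marginal cost and willingness to pay runs from 0 up to 26.
DWL = ½ × 26 × 48.75 = 633.75.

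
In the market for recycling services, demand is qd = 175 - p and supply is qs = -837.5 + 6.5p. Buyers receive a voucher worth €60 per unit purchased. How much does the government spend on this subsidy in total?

Pre-subsidy: 175 - p = -837.5 + 6.5p gives p* = 135, q* = 40.
With the rebate, buyers effectively pay pb = ps − 60, where ps is the price sellers receive.
Demand in terms of ps becomes qd = 175 − 1(ps − 60) = 235 - ps. Setting this equal to supply: 235 - ps = -837.5 + 6.5ps, so ps = 143.
Buyers pay pb = 143 − 60 = 83; q' = -837.5 + 6.5·143 = 92.
Government outlay = subsidy × quantity = 60 × 92 = 5520.

Government cost = €5520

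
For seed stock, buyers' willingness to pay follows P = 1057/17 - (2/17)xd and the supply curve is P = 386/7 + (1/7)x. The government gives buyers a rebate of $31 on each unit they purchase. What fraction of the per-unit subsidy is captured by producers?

Pre-subsidy: 1057/17 - (2/17)x = 386/7 + (1/7)x gives x* = 27 and P* = 59.
With the rebate, buyers effectively pay Pb = Ps − 31, where Ps is the price sellers receive.
On the curves, Pb = 1057/17 - (2/17)x and Ps = 386/7 + (1/7)x; the wedge Ps − Pb = 31 gives 386/7 + (1/7)x − (1057/17 - (2/17)x) = 31, so x' = 146.
Then Pb = 1057/17 − (2/17)·146 = 45 and Ps = 386/7 + (1/7)·146 = 76.
Buyers' price falls by P* − Pb = 59 − 45 = 14; sellers' price rises by Ps − P* = 76 − 59 = 17.
So producers capture 17/31 = 17/31 of each unit of subsidy.

Producer share = 17/31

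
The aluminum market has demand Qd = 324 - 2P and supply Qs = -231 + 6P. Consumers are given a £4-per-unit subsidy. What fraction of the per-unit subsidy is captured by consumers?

Consumer share = 0.75

Pre-subsidy: 324 - 2P = -231 + 6P gives P* = 69.375, Q* = 185.25.
With the rebate, buyers effectively pay Pb = Ps − 4, where Ps is the price sellers receive.
Demand in terms of Ps becomes Qd = 324 − 2(Ps − 4) = 332 - 2Ps. Setting this equal to supply: 332 - 2Ps = -231 + 6Ps, so Ps = 70.375.
Buyers pay Pb = 70.375 − 4 = 66.375; Q' = -231 + 6·70.375 = 191.25.
Buyers' price falls by P* − Pb = 69.375 − 66.375 = 3; sellers' price rises by Ps − P* = 70.375 − 69.375 = 1.
So consumers capture 3/4 = 0.75 of each unit of subsidy.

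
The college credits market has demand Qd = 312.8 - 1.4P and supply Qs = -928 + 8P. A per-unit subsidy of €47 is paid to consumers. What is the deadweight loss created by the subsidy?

Deadweight loss = €1316

Pre-subsidy: 312.8 - 1.4P = -928 + 8P gives P* = 132, Q* = 128.
With the rebate, buyers effectively pay Pb = Ps − 47, where Ps is the price sellers receive.
Demand in terms of Ps becomes Qd = 312.8 − 1.4(Ps − 47) = 378.6 - 1.4Ps. Setting this equal to supply: 378.6 - 1.4Ps = -928 + 8Ps, so Ps = 139.
Buyers pay Pb = 139 − 47 = 92; Q' = -928 + 8·139 = 184.
The subsidy expands output by 184 − 128 = 56 past the efficient level; on those units the gap between marginal cost and willingness to pay runs from 0 up to 47.
DWL = ½ × 47 × 56 = 1316.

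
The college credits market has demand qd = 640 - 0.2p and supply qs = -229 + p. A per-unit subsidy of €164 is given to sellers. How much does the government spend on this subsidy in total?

Government cost = €85690

Pre-subsidy: 640 - 0.2p = -229 + p gives p* = 4345/6, q* = 2971/6.
With the subsidy, sellers receive ps = pb + 164 for each unit, where pb is the price buyers pay.
Supply in terms of pb becomes qs = -229 + 1(pb + 164) = -65 + pb. Setting this equal to demand: 640 - 0.2pb = -65 + pb, so pb = 587.5.
Sellers receive ps = 587.5 + 164 = 751.5; q' = 640 − 0.2·587.5 = 522.5.
Government outlay = subsidy × quantity = 164 × 522.5 = 85690.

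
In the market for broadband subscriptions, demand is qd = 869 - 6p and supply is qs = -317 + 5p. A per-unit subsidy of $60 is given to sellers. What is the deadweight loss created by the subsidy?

Deadweight loss = 54000/11

Pre-subsidy: 869 - 6p = -317 + 5p gives p* = 1186/11, q* = 2443/11.
With the subsidy, sellers receive ps = pb + 60 for each unit, where pb is the price buyers pay.
Supply in terms of pb becomes qs = -317 + 5(pb + 60) = -17 + 5pb. Setting this equal to demand: 869 - 6pb = -17 + 5pb, so pb = 886/11.
Sellers receive ps = 886/11 + 60 = 1546/11; q' = 869 − 6·(886/11) = 4243/11.
The subsidy expands output by 4243/11 − 2443/11 = 1800/11 past the efficient level; on those units the gap between marginal cost and willingness to pay runs from 0 up to 60.
DWL = ½ × 60 × 1800/11 = 54000/11.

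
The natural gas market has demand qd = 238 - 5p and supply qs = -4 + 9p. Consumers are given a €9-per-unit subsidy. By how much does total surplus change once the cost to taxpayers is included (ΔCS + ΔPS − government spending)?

Pre-subsidy: 238 - 5p = -4 + 9p gives p* = 121/7, q* = 1061/7.
With the rebate, buyers effectively pay pb = ps − 9, where ps is the price sellers receive.
Demand in terms of ps becomes qd = 238 − 5(ps − 9) = 283 - 5ps. Setting this equal to supply: 283 - 5ps = -4 + 9ps, so ps = 20.5.
Buyers pay pb = 20.5 − 9 = 11.5; q' = -4 + 9·20.5 = 180.5.
ΔCS = ½(1061/7 + 180.5)(121/7 − 11.5) = 376569/392; ΔPS = ½(1061/7 + 180.5)(20.5 − 121/7) = 209205/392.
Government spending = 9 × 180.5 = 1624.5.
Net change = 376569/392 + 209205/392 − 1624.5 = -3645/28. The loss equals the DWL triangle ½·9·405/14.

Net change in total surplus = -3645/28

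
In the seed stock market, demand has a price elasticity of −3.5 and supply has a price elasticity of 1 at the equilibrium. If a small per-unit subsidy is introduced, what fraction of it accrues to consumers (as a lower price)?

Consumer share = 2/9

For a small subsidy around the equilibrium, the benefit split depends on the relative slopes, which at a point are proportional to the elasticities.
Buyer share = εs/(εs + |εd|) = 1/(1 + 3.5) = 2/9; seller share = |εd|/(εs + |εd|) = 7/9.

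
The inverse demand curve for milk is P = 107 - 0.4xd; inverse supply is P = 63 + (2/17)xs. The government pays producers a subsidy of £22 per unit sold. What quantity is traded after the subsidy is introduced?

x' = 127.5

Pre-subsidy: 107 - 0.4x = 63 + (2/17)x gives x* = 85 and P* = 73.
With the subsidy, sellers receive Ps = Pb + 22 for each unit, where Pb is the price buyers pay.
On the curves, Pb = 107 - 0.4x and Ps = 63 + (2/17)x; the wedge Ps − Pb = 22 gives 63 + (2/17)x − (107 - 0.4x) = 22, so x' = 127.5.
Then Pb = 107 − 0.4·127.5 = 56 and Ps = 63 + (2/17)·127.5 = 78.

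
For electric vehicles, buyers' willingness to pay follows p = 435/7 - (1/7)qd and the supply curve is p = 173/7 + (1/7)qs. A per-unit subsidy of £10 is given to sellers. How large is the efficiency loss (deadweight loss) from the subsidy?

Deadweight loss = £175

Pre-subsidy: 435/7 - (1/7)q = 173/7 + (1/7)q gives q* = 131 and p* = 304/7.
With the subsidy, sellers receive ps = pb + 10 for each unit, where pb is the price buyers pay.
On the curves, pb = 435/7 - (1/7)q and ps = 173/7 + (1/7)q; the wedge ps − pb = 10 gives 173/7 + (1/7)q − (435/7 - (1/7)q) = 10, so q' = 166.
Then pb = 435/7 − (1/7)·166 = 269/7 and ps = 173/7 + (1/7)·166 = 339/7.
The subsidy expands output by 166 − 131 = 35 past the efficient level; on those units the gap between marginal cost and willingness to pay runs from 0 up to 10.
DWL = ½ × 10 × 35 = 175.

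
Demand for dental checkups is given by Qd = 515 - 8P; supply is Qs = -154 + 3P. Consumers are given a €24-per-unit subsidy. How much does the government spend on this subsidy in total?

Government cost = 21336/11

Pre-subsidy: 515 - 8P = -154 + 3P gives P* = 669/11, Q* = 313/11.
With the rebate, buyers effectively pay Pb = Ps − 24, where Ps is the price sellers receive.
Demand in terms of Ps becomes Qd = 515 − 8(Ps − 24) = 707 - 8Ps. Setting this equal to supply: 707 - 8Ps = -154 + 3Ps, so Ps = 861/11.
Buyers pay Pb = 861/11 − 24 = 597/11; Q' = -154 + 3·(861/11) = 889/11.
Government outlay = subsidy × quantity = 24 × 889/11 = 21336/11.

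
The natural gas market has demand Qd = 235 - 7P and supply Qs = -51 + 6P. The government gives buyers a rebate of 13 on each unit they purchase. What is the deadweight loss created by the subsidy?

Deadweight loss = 273

Pre-subsidy: 235 - 7P = -51 + 6P gives P* = 22, Q* = 81.
With the rebate, buyers effectively pay Pb = Ps − 13, where Ps is the price sellers receive.
Demand in terms of Ps becomes Qd = 235 − 7(Ps − 13) = 326 - 7Ps. Setting this equal to supply: 326 - 7Ps = -51 + 6Ps, so Ps = 29.
Buyers pay Pb = 29 − 13 = 16; Q' = -51 + 6·29 = 123.
The subsidy expands output by 123 − 81 = 42 past the efficient level; on those units the gap between marginal cost and willingness to pay runs from 0 up to 13.
DWL = ½ × 13 × 42 = 273.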